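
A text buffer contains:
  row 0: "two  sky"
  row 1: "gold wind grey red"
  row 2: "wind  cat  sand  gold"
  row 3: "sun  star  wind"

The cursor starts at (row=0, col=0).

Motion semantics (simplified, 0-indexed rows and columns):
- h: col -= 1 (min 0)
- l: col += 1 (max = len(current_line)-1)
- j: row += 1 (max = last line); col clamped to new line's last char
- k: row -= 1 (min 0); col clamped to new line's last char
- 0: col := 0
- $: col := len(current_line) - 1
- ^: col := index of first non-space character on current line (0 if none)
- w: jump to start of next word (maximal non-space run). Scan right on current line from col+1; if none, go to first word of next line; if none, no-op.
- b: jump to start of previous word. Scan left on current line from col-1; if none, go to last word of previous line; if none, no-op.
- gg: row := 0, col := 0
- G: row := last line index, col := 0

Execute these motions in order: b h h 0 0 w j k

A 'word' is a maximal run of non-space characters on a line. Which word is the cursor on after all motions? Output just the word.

Answer: sky

Derivation:
After 1 (b): row=0 col=0 char='t'
After 2 (h): row=0 col=0 char='t'
After 3 (h): row=0 col=0 char='t'
After 4 (0): row=0 col=0 char='t'
After 5 (0): row=0 col=0 char='t'
After 6 (w): row=0 col=5 char='s'
After 7 (j): row=1 col=5 char='w'
After 8 (k): row=0 col=5 char='s'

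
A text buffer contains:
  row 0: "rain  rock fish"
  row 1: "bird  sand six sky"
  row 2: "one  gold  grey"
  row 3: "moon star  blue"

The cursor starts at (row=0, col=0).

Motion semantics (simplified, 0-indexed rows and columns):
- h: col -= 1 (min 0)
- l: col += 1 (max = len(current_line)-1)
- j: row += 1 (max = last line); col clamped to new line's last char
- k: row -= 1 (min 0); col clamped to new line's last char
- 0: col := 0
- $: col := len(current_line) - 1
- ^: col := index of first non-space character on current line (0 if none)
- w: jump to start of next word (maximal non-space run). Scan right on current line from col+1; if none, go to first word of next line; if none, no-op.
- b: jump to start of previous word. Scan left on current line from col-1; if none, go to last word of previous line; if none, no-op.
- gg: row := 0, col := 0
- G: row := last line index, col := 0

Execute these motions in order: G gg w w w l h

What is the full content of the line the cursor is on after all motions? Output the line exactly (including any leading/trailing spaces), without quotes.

Answer: bird  sand six sky

Derivation:
After 1 (G): row=3 col=0 char='m'
After 2 (gg): row=0 col=0 char='r'
After 3 (w): row=0 col=6 char='r'
After 4 (w): row=0 col=11 char='f'
After 5 (w): row=1 col=0 char='b'
After 6 (l): row=1 col=1 char='i'
After 7 (h): row=1 col=0 char='b'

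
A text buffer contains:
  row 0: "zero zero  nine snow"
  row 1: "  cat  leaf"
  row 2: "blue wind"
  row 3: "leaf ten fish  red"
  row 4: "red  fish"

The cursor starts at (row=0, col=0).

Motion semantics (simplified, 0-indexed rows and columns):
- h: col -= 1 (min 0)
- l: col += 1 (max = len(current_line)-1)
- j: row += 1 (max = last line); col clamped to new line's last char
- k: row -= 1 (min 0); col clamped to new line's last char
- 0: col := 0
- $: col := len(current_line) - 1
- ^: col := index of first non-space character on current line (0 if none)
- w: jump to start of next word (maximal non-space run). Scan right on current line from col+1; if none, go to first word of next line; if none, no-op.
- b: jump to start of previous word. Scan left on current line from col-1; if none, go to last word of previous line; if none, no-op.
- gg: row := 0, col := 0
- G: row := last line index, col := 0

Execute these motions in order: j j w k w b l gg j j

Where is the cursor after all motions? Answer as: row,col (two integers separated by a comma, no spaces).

Answer: 2,0

Derivation:
After 1 (j): row=1 col=0 char='_'
After 2 (j): row=2 col=0 char='b'
After 3 (w): row=2 col=5 char='w'
After 4 (k): row=1 col=5 char='_'
After 5 (w): row=1 col=7 char='l'
After 6 (b): row=1 col=2 char='c'
After 7 (l): row=1 col=3 char='a'
After 8 (gg): row=0 col=0 char='z'
After 9 (j): row=1 col=0 char='_'
After 10 (j): row=2 col=0 char='b'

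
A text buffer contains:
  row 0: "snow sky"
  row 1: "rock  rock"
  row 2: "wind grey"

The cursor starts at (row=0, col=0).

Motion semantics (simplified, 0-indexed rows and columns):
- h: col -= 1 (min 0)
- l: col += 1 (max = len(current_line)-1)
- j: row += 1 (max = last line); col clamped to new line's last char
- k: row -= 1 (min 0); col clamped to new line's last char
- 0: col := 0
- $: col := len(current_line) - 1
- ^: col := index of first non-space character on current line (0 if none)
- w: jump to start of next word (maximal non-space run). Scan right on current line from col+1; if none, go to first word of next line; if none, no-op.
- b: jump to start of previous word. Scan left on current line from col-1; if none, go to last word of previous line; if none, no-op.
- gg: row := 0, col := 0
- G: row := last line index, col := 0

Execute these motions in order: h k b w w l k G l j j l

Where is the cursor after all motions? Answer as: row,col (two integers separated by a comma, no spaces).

After 1 (h): row=0 col=0 char='s'
After 2 (k): row=0 col=0 char='s'
After 3 (b): row=0 col=0 char='s'
After 4 (w): row=0 col=5 char='s'
After 5 (w): row=1 col=0 char='r'
After 6 (l): row=1 col=1 char='o'
After 7 (k): row=0 col=1 char='n'
After 8 (G): row=2 col=0 char='w'
After 9 (l): row=2 col=1 char='i'
After 10 (j): row=2 col=1 char='i'
After 11 (j): row=2 col=1 char='i'
After 12 (l): row=2 col=2 char='n'

Answer: 2,2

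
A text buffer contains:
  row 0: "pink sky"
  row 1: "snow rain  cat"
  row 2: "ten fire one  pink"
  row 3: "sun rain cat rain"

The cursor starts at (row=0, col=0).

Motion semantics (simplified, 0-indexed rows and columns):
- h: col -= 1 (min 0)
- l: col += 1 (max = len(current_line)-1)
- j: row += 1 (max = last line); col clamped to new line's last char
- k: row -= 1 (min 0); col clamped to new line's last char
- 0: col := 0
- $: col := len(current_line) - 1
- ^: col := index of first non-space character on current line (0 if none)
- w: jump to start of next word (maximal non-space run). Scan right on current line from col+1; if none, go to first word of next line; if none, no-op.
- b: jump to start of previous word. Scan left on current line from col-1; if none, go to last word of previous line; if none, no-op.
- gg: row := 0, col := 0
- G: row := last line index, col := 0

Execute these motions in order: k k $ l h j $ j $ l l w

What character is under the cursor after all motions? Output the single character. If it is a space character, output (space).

Answer: s

Derivation:
After 1 (k): row=0 col=0 char='p'
After 2 (k): row=0 col=0 char='p'
After 3 ($): row=0 col=7 char='y'
After 4 (l): row=0 col=7 char='y'
After 5 (h): row=0 col=6 char='k'
After 6 (j): row=1 col=6 char='a'
After 7 ($): row=1 col=13 char='t'
After 8 (j): row=2 col=13 char='_'
After 9 ($): row=2 col=17 char='k'
After 10 (l): row=2 col=17 char='k'
After 11 (l): row=2 col=17 char='k'
After 12 (w): row=3 col=0 char='s'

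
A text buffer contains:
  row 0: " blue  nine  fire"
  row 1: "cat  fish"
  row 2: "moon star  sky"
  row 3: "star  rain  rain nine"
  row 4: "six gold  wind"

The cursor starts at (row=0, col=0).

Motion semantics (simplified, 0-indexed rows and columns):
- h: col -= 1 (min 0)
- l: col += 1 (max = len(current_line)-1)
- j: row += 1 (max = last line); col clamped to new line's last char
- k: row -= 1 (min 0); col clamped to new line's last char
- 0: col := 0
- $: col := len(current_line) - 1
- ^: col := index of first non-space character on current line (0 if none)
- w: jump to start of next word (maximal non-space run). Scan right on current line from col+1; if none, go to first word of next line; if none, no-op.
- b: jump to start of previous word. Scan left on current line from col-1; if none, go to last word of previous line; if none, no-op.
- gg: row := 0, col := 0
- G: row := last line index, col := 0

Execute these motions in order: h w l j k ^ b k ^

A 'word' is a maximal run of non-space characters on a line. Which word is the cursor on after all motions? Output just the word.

Answer: blue

Derivation:
After 1 (h): row=0 col=0 char='_'
After 2 (w): row=0 col=1 char='b'
After 3 (l): row=0 col=2 char='l'
After 4 (j): row=1 col=2 char='t'
After 5 (k): row=0 col=2 char='l'
After 6 (^): row=0 col=1 char='b'
After 7 (b): row=0 col=1 char='b'
After 8 (k): row=0 col=1 char='b'
After 9 (^): row=0 col=1 char='b'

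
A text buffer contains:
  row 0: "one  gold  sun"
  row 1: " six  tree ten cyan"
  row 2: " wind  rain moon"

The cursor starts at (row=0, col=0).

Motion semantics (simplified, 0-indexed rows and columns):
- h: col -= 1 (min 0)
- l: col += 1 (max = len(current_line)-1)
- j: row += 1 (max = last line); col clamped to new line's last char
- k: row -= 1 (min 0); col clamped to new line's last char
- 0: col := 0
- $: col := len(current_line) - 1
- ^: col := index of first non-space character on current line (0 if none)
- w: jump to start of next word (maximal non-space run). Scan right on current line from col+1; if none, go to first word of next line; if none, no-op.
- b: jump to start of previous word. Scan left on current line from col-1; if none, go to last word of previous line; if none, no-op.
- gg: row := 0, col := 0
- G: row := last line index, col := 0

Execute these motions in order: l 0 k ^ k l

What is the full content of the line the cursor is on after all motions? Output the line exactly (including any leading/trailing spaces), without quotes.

Answer: one  gold  sun

Derivation:
After 1 (l): row=0 col=1 char='n'
After 2 (0): row=0 col=0 char='o'
After 3 (k): row=0 col=0 char='o'
After 4 (^): row=0 col=0 char='o'
After 5 (k): row=0 col=0 char='o'
After 6 (l): row=0 col=1 char='n'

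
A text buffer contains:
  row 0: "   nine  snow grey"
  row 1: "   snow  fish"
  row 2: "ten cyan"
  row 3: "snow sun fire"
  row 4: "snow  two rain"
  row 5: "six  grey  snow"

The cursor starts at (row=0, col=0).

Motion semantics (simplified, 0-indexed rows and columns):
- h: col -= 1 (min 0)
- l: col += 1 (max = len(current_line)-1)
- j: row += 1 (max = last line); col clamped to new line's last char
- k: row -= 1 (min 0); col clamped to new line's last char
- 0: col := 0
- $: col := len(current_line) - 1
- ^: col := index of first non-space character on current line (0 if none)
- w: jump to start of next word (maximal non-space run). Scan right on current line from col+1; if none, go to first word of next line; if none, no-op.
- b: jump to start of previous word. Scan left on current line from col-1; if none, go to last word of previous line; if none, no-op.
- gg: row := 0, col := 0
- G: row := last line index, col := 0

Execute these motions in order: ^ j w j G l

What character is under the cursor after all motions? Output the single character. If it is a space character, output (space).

After 1 (^): row=0 col=3 char='n'
After 2 (j): row=1 col=3 char='s'
After 3 (w): row=1 col=9 char='f'
After 4 (j): row=2 col=7 char='n'
After 5 (G): row=5 col=0 char='s'
After 6 (l): row=5 col=1 char='i'

Answer: i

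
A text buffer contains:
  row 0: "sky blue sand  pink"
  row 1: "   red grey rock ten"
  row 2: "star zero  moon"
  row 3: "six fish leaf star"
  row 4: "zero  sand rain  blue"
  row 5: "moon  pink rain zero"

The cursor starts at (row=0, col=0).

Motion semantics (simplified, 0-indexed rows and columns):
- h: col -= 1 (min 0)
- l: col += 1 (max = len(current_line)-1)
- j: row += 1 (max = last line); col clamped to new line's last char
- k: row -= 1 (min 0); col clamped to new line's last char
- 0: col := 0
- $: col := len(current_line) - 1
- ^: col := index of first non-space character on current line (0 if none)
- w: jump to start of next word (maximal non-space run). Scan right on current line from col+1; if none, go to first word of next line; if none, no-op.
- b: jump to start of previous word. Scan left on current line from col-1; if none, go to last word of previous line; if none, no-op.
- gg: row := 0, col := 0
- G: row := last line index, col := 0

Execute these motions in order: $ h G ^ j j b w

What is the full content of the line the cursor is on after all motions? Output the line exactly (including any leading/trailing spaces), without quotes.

After 1 ($): row=0 col=18 char='k'
After 2 (h): row=0 col=17 char='n'
After 3 (G): row=5 col=0 char='m'
After 4 (^): row=5 col=0 char='m'
After 5 (j): row=5 col=0 char='m'
After 6 (j): row=5 col=0 char='m'
After 7 (b): row=4 col=17 char='b'
After 8 (w): row=5 col=0 char='m'

Answer: moon  pink rain zero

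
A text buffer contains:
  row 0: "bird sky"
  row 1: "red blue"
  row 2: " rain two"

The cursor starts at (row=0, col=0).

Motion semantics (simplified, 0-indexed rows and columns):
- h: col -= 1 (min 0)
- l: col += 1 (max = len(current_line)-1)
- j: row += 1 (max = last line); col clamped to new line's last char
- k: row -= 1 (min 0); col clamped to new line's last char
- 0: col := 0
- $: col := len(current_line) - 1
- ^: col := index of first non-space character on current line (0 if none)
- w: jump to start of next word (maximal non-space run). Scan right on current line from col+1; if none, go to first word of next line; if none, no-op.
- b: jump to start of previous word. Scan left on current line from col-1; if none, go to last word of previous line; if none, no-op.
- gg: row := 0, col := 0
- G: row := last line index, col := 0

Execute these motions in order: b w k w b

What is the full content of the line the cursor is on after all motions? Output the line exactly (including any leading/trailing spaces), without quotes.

Answer: bird sky

Derivation:
After 1 (b): row=0 col=0 char='b'
After 2 (w): row=0 col=5 char='s'
After 3 (k): row=0 col=5 char='s'
After 4 (w): row=1 col=0 char='r'
After 5 (b): row=0 col=5 char='s'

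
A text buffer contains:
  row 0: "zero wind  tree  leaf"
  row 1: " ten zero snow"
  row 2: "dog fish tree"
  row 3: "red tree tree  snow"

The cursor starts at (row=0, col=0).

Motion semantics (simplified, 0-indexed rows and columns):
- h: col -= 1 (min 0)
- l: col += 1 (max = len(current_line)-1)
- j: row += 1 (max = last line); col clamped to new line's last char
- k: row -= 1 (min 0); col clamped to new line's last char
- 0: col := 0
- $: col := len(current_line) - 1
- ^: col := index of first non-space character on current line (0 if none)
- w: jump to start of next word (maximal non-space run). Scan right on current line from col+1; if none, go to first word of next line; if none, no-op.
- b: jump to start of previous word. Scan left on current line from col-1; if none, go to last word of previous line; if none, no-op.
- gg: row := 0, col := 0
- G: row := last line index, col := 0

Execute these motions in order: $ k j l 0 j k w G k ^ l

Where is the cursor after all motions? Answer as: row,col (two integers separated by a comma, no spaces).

Answer: 2,1

Derivation:
After 1 ($): row=0 col=20 char='f'
After 2 (k): row=0 col=20 char='f'
After 3 (j): row=1 col=13 char='w'
After 4 (l): row=1 col=13 char='w'
After 5 (0): row=1 col=0 char='_'
After 6 (j): row=2 col=0 char='d'
After 7 (k): row=1 col=0 char='_'
After 8 (w): row=1 col=1 char='t'
After 9 (G): row=3 col=0 char='r'
After 10 (k): row=2 col=0 char='d'
After 11 (^): row=2 col=0 char='d'
After 12 (l): row=2 col=1 char='o'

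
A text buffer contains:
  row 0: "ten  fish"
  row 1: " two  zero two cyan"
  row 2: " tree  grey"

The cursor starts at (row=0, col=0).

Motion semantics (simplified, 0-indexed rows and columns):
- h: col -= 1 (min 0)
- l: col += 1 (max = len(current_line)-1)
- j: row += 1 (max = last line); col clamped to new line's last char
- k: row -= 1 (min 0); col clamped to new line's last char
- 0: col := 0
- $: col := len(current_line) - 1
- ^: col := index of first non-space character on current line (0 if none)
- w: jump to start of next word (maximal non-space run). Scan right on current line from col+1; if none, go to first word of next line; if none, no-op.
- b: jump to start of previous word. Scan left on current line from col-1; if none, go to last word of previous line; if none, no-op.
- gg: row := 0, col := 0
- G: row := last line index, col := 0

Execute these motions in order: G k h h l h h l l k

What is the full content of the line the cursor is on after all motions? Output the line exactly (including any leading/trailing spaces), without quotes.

Answer: ten  fish

Derivation:
After 1 (G): row=2 col=0 char='_'
After 2 (k): row=1 col=0 char='_'
After 3 (h): row=1 col=0 char='_'
After 4 (h): row=1 col=0 char='_'
After 5 (l): row=1 col=1 char='t'
After 6 (h): row=1 col=0 char='_'
After 7 (h): row=1 col=0 char='_'
After 8 (l): row=1 col=1 char='t'
After 9 (l): row=1 col=2 char='w'
After 10 (k): row=0 col=2 char='n'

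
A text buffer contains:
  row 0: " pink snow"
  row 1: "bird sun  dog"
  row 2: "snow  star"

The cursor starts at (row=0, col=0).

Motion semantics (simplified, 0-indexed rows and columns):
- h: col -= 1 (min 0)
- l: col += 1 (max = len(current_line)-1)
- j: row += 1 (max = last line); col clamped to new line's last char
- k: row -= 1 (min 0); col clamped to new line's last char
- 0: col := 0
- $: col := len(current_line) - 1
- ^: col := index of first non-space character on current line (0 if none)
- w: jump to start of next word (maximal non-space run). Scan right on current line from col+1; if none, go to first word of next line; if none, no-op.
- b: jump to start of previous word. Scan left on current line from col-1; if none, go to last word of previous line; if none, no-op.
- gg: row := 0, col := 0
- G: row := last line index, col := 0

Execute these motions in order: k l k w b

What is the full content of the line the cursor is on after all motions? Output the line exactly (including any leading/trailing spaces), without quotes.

After 1 (k): row=0 col=0 char='_'
After 2 (l): row=0 col=1 char='p'
After 3 (k): row=0 col=1 char='p'
After 4 (w): row=0 col=6 char='s'
After 5 (b): row=0 col=1 char='p'

Answer:  pink snow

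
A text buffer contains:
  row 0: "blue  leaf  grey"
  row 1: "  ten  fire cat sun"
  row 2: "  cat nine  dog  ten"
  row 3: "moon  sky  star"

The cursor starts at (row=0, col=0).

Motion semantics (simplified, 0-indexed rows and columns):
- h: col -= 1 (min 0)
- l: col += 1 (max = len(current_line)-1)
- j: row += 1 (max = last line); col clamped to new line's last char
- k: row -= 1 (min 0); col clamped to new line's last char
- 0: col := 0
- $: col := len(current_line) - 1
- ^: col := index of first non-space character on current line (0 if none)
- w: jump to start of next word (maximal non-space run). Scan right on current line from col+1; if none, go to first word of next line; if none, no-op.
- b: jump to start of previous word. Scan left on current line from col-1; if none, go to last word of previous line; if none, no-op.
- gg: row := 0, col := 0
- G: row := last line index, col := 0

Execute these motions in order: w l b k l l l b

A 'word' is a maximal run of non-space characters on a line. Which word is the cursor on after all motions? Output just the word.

Answer: leaf

Derivation:
After 1 (w): row=0 col=6 char='l'
After 2 (l): row=0 col=7 char='e'
After 3 (b): row=0 col=6 char='l'
After 4 (k): row=0 col=6 char='l'
After 5 (l): row=0 col=7 char='e'
After 6 (l): row=0 col=8 char='a'
After 7 (l): row=0 col=9 char='f'
After 8 (b): row=0 col=6 char='l'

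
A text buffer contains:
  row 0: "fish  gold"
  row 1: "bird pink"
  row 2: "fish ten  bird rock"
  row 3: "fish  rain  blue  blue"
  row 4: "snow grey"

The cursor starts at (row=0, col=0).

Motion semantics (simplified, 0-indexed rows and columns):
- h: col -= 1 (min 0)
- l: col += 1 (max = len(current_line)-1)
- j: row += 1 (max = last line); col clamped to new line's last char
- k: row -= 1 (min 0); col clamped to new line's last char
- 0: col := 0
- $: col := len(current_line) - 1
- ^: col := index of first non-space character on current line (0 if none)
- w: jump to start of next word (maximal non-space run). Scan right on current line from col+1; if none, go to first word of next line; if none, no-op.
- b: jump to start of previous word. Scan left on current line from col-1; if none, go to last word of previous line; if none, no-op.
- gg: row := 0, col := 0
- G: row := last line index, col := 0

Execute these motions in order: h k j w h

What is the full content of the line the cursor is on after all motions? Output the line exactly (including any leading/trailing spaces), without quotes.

After 1 (h): row=0 col=0 char='f'
After 2 (k): row=0 col=0 char='f'
After 3 (j): row=1 col=0 char='b'
After 4 (w): row=1 col=5 char='p'
After 5 (h): row=1 col=4 char='_'

Answer: bird pink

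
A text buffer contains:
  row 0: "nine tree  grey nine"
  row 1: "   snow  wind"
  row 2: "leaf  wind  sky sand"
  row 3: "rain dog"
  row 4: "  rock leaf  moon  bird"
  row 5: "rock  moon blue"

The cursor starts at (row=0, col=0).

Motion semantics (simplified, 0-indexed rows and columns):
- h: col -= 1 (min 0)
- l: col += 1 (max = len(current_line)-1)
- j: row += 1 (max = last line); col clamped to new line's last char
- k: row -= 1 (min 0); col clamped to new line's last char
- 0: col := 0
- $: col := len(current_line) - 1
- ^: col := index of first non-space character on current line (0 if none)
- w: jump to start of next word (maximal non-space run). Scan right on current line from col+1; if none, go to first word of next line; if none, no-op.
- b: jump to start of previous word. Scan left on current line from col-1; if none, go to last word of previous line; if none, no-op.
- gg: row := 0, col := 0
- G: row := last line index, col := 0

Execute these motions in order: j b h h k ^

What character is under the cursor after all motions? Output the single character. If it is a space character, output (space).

Answer: n

Derivation:
After 1 (j): row=1 col=0 char='_'
After 2 (b): row=0 col=16 char='n'
After 3 (h): row=0 col=15 char='_'
After 4 (h): row=0 col=14 char='y'
After 5 (k): row=0 col=14 char='y'
After 6 (^): row=0 col=0 char='n'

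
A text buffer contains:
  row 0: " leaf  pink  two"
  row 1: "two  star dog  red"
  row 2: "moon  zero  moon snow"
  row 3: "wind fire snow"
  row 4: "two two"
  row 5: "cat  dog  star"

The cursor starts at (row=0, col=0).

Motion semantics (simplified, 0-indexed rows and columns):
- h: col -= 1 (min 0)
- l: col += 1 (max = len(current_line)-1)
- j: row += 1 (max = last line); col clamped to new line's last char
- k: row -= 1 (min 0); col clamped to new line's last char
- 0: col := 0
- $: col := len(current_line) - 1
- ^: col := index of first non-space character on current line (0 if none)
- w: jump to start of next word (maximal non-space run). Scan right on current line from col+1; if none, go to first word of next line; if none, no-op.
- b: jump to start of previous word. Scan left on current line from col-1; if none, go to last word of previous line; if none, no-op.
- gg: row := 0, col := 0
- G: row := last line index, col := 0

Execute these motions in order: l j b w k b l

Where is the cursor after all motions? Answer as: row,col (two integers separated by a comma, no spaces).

After 1 (l): row=0 col=1 char='l'
After 2 (j): row=1 col=1 char='w'
After 3 (b): row=1 col=0 char='t'
After 4 (w): row=1 col=5 char='s'
After 5 (k): row=0 col=5 char='_'
After 6 (b): row=0 col=1 char='l'
After 7 (l): row=0 col=2 char='e'

Answer: 0,2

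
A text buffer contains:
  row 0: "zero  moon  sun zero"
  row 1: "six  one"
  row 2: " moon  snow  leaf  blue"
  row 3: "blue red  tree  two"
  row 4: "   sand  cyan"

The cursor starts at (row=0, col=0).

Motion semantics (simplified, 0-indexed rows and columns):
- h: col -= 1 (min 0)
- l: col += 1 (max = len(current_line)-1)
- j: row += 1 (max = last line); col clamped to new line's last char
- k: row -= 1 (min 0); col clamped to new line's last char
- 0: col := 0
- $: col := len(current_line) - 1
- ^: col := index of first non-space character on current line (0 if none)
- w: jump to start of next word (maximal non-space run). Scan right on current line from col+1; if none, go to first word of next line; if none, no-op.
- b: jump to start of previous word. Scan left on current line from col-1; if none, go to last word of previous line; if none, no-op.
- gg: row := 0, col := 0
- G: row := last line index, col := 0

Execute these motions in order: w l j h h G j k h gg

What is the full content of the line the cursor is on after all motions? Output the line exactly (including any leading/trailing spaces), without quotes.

After 1 (w): row=0 col=6 char='m'
After 2 (l): row=0 col=7 char='o'
After 3 (j): row=1 col=7 char='e'
After 4 (h): row=1 col=6 char='n'
After 5 (h): row=1 col=5 char='o'
After 6 (G): row=4 col=0 char='_'
After 7 (j): row=4 col=0 char='_'
After 8 (k): row=3 col=0 char='b'
After 9 (h): row=3 col=0 char='b'
After 10 (gg): row=0 col=0 char='z'

Answer: zero  moon  sun zero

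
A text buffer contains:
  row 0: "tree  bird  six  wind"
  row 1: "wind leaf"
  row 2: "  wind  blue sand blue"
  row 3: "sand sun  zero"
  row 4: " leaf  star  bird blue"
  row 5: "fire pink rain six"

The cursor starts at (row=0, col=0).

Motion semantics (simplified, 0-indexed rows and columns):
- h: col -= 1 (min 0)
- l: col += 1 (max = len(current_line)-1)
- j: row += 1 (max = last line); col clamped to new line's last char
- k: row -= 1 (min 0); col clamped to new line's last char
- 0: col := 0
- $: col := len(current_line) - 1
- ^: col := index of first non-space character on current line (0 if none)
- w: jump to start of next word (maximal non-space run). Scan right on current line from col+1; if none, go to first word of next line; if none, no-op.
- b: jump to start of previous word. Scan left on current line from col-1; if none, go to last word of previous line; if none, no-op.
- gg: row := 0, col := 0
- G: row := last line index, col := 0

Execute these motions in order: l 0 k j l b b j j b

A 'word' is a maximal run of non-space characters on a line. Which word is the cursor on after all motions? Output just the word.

After 1 (l): row=0 col=1 char='r'
After 2 (0): row=0 col=0 char='t'
After 3 (k): row=0 col=0 char='t'
After 4 (j): row=1 col=0 char='w'
After 5 (l): row=1 col=1 char='i'
After 6 (b): row=1 col=0 char='w'
After 7 (b): row=0 col=17 char='w'
After 8 (j): row=1 col=8 char='f'
After 9 (j): row=2 col=8 char='b'
After 10 (b): row=2 col=2 char='w'

Answer: wind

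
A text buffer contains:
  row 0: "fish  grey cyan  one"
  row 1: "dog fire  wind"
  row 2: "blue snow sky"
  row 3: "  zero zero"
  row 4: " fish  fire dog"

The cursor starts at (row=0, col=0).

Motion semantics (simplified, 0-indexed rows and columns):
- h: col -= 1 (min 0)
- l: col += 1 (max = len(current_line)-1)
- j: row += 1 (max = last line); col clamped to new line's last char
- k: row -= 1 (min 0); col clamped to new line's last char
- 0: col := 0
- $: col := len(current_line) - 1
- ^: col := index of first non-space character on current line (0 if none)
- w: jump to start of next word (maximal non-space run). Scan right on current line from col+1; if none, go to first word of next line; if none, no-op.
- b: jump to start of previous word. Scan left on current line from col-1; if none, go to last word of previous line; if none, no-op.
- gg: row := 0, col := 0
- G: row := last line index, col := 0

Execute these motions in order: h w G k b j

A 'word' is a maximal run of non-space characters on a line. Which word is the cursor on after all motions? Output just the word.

Answer: zero

Derivation:
After 1 (h): row=0 col=0 char='f'
After 2 (w): row=0 col=6 char='g'
After 3 (G): row=4 col=0 char='_'
After 4 (k): row=3 col=0 char='_'
After 5 (b): row=2 col=10 char='s'
After 6 (j): row=3 col=10 char='o'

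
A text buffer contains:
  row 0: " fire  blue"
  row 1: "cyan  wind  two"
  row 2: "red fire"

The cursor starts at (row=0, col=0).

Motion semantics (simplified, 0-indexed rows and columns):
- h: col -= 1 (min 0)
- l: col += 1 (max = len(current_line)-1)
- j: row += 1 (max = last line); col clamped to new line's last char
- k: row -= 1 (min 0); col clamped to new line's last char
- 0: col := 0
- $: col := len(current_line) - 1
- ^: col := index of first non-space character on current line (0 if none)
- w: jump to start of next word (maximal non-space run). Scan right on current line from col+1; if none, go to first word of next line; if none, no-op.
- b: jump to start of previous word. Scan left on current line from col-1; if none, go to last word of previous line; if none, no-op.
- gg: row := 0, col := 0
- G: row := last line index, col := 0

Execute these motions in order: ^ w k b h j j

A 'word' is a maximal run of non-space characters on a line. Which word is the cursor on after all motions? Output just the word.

Answer: red

Derivation:
After 1 (^): row=0 col=1 char='f'
After 2 (w): row=0 col=7 char='b'
After 3 (k): row=0 col=7 char='b'
After 4 (b): row=0 col=1 char='f'
After 5 (h): row=0 col=0 char='_'
After 6 (j): row=1 col=0 char='c'
After 7 (j): row=2 col=0 char='r'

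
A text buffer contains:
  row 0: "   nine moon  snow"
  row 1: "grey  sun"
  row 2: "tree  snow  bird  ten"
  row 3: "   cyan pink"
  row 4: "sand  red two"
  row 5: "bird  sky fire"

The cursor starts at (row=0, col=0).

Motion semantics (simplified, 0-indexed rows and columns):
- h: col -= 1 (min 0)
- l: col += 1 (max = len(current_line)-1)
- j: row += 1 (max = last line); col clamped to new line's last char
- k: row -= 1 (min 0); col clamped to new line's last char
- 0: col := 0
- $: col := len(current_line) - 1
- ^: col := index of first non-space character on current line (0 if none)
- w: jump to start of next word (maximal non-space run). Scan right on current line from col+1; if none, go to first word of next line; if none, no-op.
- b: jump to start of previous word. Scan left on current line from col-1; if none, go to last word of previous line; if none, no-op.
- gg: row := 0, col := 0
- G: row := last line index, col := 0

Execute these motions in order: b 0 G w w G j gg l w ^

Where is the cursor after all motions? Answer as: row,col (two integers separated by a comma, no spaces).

Answer: 0,3

Derivation:
After 1 (b): row=0 col=0 char='_'
After 2 (0): row=0 col=0 char='_'
After 3 (G): row=5 col=0 char='b'
After 4 (w): row=5 col=6 char='s'
After 5 (w): row=5 col=10 char='f'
After 6 (G): row=5 col=0 char='b'
After 7 (j): row=5 col=0 char='b'
After 8 (gg): row=0 col=0 char='_'
After 9 (l): row=0 col=1 char='_'
After 10 (w): row=0 col=3 char='n'
After 11 (^): row=0 col=3 char='n'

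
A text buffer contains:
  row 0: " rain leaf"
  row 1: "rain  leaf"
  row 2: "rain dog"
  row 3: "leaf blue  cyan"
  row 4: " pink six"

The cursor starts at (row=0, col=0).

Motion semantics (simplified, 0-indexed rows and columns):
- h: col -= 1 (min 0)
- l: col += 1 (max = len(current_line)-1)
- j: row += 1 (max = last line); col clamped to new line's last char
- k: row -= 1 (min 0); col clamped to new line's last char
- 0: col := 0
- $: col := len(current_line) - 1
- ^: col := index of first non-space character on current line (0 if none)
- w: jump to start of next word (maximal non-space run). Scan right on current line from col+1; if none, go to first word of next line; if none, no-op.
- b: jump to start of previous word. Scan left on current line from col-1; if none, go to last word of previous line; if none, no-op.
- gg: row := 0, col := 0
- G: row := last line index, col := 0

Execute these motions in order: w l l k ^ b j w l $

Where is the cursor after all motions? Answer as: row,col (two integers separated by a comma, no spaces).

After 1 (w): row=0 col=1 char='r'
After 2 (l): row=0 col=2 char='a'
After 3 (l): row=0 col=3 char='i'
After 4 (k): row=0 col=3 char='i'
After 5 (^): row=0 col=1 char='r'
After 6 (b): row=0 col=1 char='r'
After 7 (j): row=1 col=1 char='a'
After 8 (w): row=1 col=6 char='l'
After 9 (l): row=1 col=7 char='e'
After 10 ($): row=1 col=9 char='f'

Answer: 1,9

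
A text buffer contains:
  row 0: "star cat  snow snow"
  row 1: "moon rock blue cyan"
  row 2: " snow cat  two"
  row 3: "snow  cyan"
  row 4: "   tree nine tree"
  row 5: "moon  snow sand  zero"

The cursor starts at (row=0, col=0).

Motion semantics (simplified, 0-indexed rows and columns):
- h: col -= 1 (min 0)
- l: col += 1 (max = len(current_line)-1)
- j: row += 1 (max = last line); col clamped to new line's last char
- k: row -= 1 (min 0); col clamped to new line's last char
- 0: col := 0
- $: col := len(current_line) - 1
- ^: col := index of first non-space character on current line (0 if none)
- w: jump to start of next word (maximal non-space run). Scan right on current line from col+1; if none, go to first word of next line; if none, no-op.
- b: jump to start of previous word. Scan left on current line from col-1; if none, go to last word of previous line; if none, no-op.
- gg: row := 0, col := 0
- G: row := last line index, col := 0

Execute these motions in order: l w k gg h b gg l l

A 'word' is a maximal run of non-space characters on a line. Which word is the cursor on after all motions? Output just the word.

Answer: star

Derivation:
After 1 (l): row=0 col=1 char='t'
After 2 (w): row=0 col=5 char='c'
After 3 (k): row=0 col=5 char='c'
After 4 (gg): row=0 col=0 char='s'
After 5 (h): row=0 col=0 char='s'
After 6 (b): row=0 col=0 char='s'
After 7 (gg): row=0 col=0 char='s'
After 8 (l): row=0 col=1 char='t'
After 9 (l): row=0 col=2 char='a'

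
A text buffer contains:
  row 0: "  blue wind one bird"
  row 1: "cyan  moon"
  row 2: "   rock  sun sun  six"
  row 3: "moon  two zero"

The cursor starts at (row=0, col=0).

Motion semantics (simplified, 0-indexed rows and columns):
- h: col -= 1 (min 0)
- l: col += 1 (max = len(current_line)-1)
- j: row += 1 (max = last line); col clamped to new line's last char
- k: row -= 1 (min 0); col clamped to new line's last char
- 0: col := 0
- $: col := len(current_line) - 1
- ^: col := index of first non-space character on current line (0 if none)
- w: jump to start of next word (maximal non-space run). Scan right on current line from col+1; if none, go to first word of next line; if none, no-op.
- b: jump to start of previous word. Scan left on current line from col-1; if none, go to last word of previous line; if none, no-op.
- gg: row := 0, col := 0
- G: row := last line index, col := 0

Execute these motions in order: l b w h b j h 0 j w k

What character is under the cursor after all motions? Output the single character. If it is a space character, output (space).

Answer: n

Derivation:
After 1 (l): row=0 col=1 char='_'
After 2 (b): row=0 col=1 char='_'
After 3 (w): row=0 col=2 char='b'
After 4 (h): row=0 col=1 char='_'
After 5 (b): row=0 col=1 char='_'
After 6 (j): row=1 col=1 char='y'
After 7 (h): row=1 col=0 char='c'
After 8 (0): row=1 col=0 char='c'
After 9 (j): row=2 col=0 char='_'
After 10 (w): row=2 col=3 char='r'
After 11 (k): row=1 col=3 char='n'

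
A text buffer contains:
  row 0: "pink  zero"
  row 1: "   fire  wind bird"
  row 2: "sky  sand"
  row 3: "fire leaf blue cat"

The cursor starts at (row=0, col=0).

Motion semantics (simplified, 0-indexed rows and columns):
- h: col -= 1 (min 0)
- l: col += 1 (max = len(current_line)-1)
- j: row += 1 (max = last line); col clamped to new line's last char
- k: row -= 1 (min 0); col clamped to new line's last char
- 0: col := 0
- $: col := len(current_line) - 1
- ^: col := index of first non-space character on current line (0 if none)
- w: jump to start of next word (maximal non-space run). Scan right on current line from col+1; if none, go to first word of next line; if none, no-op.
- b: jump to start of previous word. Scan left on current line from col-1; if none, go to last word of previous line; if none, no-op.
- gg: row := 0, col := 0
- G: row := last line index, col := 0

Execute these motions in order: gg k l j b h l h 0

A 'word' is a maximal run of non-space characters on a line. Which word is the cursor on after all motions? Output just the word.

After 1 (gg): row=0 col=0 char='p'
After 2 (k): row=0 col=0 char='p'
After 3 (l): row=0 col=1 char='i'
After 4 (j): row=1 col=1 char='_'
After 5 (b): row=0 col=6 char='z'
After 6 (h): row=0 col=5 char='_'
After 7 (l): row=0 col=6 char='z'
After 8 (h): row=0 col=5 char='_'
After 9 (0): row=0 col=0 char='p'

Answer: pink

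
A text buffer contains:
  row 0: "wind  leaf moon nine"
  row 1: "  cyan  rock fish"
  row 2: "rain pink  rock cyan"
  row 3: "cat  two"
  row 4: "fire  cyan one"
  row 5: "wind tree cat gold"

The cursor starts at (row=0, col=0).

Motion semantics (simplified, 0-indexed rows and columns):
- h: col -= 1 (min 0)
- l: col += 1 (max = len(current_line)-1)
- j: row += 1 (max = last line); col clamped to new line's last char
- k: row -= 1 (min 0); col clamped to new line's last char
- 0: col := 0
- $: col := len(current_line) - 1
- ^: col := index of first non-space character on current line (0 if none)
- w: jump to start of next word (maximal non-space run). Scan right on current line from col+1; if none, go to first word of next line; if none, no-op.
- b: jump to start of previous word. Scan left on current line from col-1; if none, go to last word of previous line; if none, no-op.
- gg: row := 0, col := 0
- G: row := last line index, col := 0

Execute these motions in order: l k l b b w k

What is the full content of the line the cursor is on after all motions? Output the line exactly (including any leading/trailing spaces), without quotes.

After 1 (l): row=0 col=1 char='i'
After 2 (k): row=0 col=1 char='i'
After 3 (l): row=0 col=2 char='n'
After 4 (b): row=0 col=0 char='w'
After 5 (b): row=0 col=0 char='w'
After 6 (w): row=0 col=6 char='l'
After 7 (k): row=0 col=6 char='l'

Answer: wind  leaf moon nine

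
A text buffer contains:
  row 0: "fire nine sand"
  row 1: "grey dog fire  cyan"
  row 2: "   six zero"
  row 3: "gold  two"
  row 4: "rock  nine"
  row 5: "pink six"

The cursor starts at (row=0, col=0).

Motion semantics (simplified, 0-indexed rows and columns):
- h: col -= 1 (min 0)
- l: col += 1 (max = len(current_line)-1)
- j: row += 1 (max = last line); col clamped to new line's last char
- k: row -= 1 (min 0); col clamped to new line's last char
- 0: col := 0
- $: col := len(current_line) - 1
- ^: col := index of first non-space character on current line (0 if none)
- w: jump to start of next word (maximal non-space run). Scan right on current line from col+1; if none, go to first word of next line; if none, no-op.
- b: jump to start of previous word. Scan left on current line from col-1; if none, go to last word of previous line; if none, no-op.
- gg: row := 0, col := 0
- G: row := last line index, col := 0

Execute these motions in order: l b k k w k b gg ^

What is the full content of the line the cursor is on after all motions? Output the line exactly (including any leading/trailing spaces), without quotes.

Answer: fire nine sand

Derivation:
After 1 (l): row=0 col=1 char='i'
After 2 (b): row=0 col=0 char='f'
After 3 (k): row=0 col=0 char='f'
After 4 (k): row=0 col=0 char='f'
After 5 (w): row=0 col=5 char='n'
After 6 (k): row=0 col=5 char='n'
After 7 (b): row=0 col=0 char='f'
After 8 (gg): row=0 col=0 char='f'
After 9 (^): row=0 col=0 char='f'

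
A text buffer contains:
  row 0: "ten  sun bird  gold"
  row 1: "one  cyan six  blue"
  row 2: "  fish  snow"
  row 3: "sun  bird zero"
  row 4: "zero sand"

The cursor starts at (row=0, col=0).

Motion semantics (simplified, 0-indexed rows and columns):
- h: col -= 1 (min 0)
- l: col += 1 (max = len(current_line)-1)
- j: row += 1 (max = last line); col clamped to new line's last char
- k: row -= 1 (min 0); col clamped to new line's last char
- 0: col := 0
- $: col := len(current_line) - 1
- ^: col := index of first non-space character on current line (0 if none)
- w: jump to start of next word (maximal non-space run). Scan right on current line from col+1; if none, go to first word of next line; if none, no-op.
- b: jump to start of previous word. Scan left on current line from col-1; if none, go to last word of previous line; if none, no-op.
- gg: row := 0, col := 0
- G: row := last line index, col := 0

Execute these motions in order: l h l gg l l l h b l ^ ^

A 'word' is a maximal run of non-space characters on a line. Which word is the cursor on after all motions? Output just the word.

After 1 (l): row=0 col=1 char='e'
After 2 (h): row=0 col=0 char='t'
After 3 (l): row=0 col=1 char='e'
After 4 (gg): row=0 col=0 char='t'
After 5 (l): row=0 col=1 char='e'
After 6 (l): row=0 col=2 char='n'
After 7 (l): row=0 col=3 char='_'
After 8 (h): row=0 col=2 char='n'
After 9 (b): row=0 col=0 char='t'
After 10 (l): row=0 col=1 char='e'
After 11 (^): row=0 col=0 char='t'
After 12 (^): row=0 col=0 char='t'

Answer: ten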